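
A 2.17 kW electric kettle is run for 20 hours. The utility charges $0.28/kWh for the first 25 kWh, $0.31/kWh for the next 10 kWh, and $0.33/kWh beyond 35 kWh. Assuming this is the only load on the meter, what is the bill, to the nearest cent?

Energy = 2.17 kW × 20 h = 43.4 kWh
Tier 1 (0–25 kWh): 25 × $0.28 = $7
Tier 2 (25–35 kWh): 10 × $0.31 = $3.1
Above 35 kWh: 8.4 × $0.33 = $2.772
Bill = $12.87

$12.87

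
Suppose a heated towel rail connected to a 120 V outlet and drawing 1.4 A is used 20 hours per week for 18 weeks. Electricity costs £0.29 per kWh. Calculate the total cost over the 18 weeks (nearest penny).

£17.54

Power = 1.4 A × 120 V = 168 W = 0.168 kW
Runtime = 20 h/week × 18 weeks = 360 h
Energy = 0.168 kW × 360 h = 60.48 kWh
Cost = 60.48 kWh × £0.29/kWh = £17.54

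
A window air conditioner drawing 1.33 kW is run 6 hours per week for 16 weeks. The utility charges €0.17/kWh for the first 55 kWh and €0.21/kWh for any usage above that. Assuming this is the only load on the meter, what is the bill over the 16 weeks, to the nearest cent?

Runtime = 6 h/week × 16 weeks = 96 h
Energy = 1.33 kW × 96 h = 127.68 kWh
Tier 1 (0–55 kWh): 55 × €0.17 = €9.35
Above 55 kWh: 72.68 × €0.21 = €15.2628
Bill = €24.61

€24.61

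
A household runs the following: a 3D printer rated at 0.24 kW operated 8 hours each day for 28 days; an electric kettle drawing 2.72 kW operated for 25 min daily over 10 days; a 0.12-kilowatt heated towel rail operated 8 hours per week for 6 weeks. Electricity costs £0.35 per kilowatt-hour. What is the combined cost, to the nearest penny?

3D printer: Runtime = 8 h/day × 28 days = 224 h
3D printer: 0.24 kW × 224 h = 53.76 kWh
electric kettle: Runtime = 25 min × 10 = 250 min = 4.166666… h
electric kettle: 2.72 kW × 4.166666… h = 11.333333… kWh
heated towel rail: Runtime = 8 h/week × 6 weeks = 48 h
heated towel rail: 0.12 kW × 48 h = 5.76 kWh
Total energy = 70.853333… kWh
Cost = 70.853333… × £0.35 = £24.80

£24.80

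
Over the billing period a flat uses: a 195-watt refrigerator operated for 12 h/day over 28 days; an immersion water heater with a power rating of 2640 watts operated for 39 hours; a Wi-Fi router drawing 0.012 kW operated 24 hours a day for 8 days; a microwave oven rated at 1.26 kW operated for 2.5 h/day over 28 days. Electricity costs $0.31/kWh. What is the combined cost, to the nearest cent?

refrigerator: Runtime = 12 h/day × 28 days = 336 h
refrigerator: 0.195 kW × 336 h = 65.52 kWh
immersion water heater: 2.64 kW × 39 h = 102.96 kWh
Wi-Fi router: Runtime = 24 h × 8 = 192 h
Wi-Fi router: 0.012 kW × 192 h = 2.304 kWh
microwave oven: Runtime = 2.5 h/day × 28 days = 70 h
microwave oven: 1.26 kW × 70 h = 88.2 kWh
Total energy = 258.984 kWh
Cost = 258.984 × $0.31 = $80.29

$80.29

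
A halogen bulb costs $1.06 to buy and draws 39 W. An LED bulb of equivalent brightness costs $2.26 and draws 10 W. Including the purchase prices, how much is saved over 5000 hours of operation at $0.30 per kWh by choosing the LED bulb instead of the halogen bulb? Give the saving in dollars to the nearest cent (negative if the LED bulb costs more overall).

halogen bulb: $1.06 + (39/1000) kW × 5000 h × $0.30 = $1.06 + $58.5 = $59.56
LED bulb: $2.26 + (10/1000) kW × 5000 h × $0.30 = $2.26 + $15 = $17.26
Saving = $59.56 − $17.26 = $42.3

$42.30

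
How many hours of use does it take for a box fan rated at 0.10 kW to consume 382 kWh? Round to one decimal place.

Hours = 382 kWh ÷ 0.1 kW = 3820.0 h

3820.0 h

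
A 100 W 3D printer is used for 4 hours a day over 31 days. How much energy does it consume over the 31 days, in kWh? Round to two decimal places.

12.40 kWh

Runtime = 4 h/day × 31 days = 124 h
Energy = 0.1 kW × 124 h = 12.4 kWh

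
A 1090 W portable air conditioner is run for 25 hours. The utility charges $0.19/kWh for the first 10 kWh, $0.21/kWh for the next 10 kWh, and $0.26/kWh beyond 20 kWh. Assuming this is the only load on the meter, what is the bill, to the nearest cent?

Energy = 1.09 kW × 25 h = 27.25 kWh
Tier 1 (0–10 kWh): 10 × $0.19 = $1.9
Tier 2 (10–20 kWh): 10 × $0.21 = $2.1
Above 20 kWh: 7.25 × $0.26 = $1.885
Bill = $5.89

$5.89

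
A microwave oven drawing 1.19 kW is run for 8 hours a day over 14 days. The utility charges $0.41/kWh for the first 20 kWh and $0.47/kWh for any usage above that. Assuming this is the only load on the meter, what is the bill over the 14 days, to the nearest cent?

Runtime = 8 h/day × 14 days = 112 h
Energy = 1.19 kW × 112 h = 133.28 kWh
Tier 1 (0–20 kWh): 20 × $0.41 = $8.2
Above 20 kWh: 113.28 × $0.47 = $53.2416
Bill = $61.44

$61.44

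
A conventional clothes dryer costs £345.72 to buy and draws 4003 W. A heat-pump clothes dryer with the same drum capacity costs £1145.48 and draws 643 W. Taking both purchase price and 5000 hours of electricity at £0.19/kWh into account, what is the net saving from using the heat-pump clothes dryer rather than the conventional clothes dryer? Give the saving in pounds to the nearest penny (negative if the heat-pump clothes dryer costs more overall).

conventional clothes dryer: £345.72 + (4003/1000) kW × 5000 h × £0.19 = £345.72 + £3802.85 = £4148.57
heat-pump clothes dryer: £1145.48 + (643/1000) kW × 5000 h × £0.19 = £1145.48 + £610.85 = £1756.33
Saving = £4148.57 − £1756.33 = £2392.24

£2392.24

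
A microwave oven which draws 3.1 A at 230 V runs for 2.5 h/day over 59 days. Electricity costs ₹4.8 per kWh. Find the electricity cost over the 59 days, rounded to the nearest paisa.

₹504.80

Power = 3.1 A × 230 V = 713 W = 0.713 kW
Runtime = 2.5 h/day × 59 days = 147.5 h
Energy = 0.713 kW × 147.5 h = 105.1675 kWh
Cost = 105.1675 kWh × ₹4.8/kWh = ₹504.80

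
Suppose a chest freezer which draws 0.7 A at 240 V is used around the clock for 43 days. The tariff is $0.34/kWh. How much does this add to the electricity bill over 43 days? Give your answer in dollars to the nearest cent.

Power = 0.7 A × 240 V = 168 W = 0.168 kW
Runtime = 24 h × 43 = 1032 h
Energy = 0.168 kW × 1032 h = 173.376 kWh
Cost = 173.376 kWh × $0.34/kWh = $58.95

$58.95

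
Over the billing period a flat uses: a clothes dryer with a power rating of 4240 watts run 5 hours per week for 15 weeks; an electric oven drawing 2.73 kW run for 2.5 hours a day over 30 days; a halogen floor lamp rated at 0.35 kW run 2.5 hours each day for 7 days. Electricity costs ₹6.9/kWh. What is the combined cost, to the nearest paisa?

₹3649.24

clothes dryer: Runtime = 5 h/week × 15 weeks = 75 h
clothes dryer: 4.24 kW × 75 h = 318 kWh
electric oven: Runtime = 2.5 h/day × 30 days = 75 h
electric oven: 2.73 kW × 75 h = 204.75 kWh
halogen floor lamp: Runtime = 2.5 h/day × 7 days = 17.5 h
halogen floor lamp: 0.35 kW × 17.5 h = 6.125 kWh
Total energy = 528.875 kWh
Cost = 528.875 × ₹6.9 = ₹3649.24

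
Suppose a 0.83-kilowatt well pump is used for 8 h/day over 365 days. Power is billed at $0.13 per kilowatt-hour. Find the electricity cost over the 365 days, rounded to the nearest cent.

Runtime = 8 h/day × 365 days = 2920 h
Energy = 0.83 kW × 2920 h = 2423.6 kWh
Cost = 2423.6 kWh × $0.13/kWh = $315.07

$315.07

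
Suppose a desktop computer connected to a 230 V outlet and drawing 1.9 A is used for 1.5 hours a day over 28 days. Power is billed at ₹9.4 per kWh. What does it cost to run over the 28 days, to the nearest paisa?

Power = 1.9 A × 230 V = 437 W = 0.437 kW
Runtime = 1.5 h/day × 28 days = 42 h
Energy = 0.437 kW × 42 h = 18.354 kWh
Cost = 18.354 kWh × ₹9.4/kWh = ₹172.53

₹172.53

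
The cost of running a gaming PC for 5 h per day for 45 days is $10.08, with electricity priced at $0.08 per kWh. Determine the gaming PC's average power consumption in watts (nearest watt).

Energy = $10.08 ÷ $0.08/kWh = 126 kWh
Runtime = 5 h/day × 45 days = 225 h
Power = 126 kWh ÷ 225 h = 0.56 kW = 560 W

560 W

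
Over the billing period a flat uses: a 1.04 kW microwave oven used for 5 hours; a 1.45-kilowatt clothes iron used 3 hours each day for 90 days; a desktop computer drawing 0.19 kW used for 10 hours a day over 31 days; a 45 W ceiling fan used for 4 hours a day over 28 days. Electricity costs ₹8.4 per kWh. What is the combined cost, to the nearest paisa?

microwave oven: 1.04 kW × 5 h = 5.2 kWh
clothes iron: Runtime = 3 h/day × 90 days = 270 h
clothes iron: 1.45 kW × 270 h = 391.5 kWh
desktop computer: Runtime = 10 h/day × 31 days = 310 h
desktop computer: 0.19 kW × 310 h = 58.9 kWh
ceiling fan: Runtime = 4 h/day × 28 days = 112 h
ceiling fan: 0.045 kW × 112 h = 5.04 kWh
Total energy = 460.64 kWh
Cost = 460.64 × ₹8.4 = ₹3869.38

₹3869.38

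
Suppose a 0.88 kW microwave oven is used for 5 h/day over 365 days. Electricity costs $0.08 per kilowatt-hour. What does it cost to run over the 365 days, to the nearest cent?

Runtime = 5 h/day × 365 days = 1825 h
Energy = 0.88 kW × 1825 h = 1606 kWh
Cost = 1606 kWh × $0.08/kWh = $128.48

$128.48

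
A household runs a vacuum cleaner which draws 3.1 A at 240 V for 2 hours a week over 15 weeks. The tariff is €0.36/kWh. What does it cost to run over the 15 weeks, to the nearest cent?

Power = 3.1 A × 240 V = 744 W = 0.744 kW
Runtime = 2 h/week × 15 weeks = 30 h
Energy = 0.744 kW × 30 h = 22.32 kWh
Cost = 22.32 kWh × €0.36/kWh = €8.04

€8.04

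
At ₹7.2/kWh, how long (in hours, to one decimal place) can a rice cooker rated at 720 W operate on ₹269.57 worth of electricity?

Energy available = ₹269.57 ÷ ₹7.2/kWh = 37.4403 kWh
Hours = 37.4403 kWh ÷ 0.72 kW = 52.0 h

52.0 h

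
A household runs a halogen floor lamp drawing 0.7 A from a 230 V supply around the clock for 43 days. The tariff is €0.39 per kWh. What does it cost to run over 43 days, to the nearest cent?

€64.80

Power = 0.7 A × 230 V = 161 W = 0.161 kW
Runtime = 24 h × 43 = 1032 h
Energy = 0.161 kW × 1032 h = 166.152 kWh
Cost = 166.152 kWh × €0.39/kWh = €64.80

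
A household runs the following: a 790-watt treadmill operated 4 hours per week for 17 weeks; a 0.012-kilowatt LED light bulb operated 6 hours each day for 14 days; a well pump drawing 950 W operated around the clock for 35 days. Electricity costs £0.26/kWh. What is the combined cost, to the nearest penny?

£221.71

treadmill: Runtime = 4 h/week × 17 weeks = 68 h
treadmill: 0.79 kW × 68 h = 53.72 kWh
LED light bulb: Runtime = 6 h/day × 14 days = 84 h
LED light bulb: 0.012 kW × 84 h = 1.008 kWh
well pump: Runtime = 24 h × 35 = 840 h
well pump: 0.95 kW × 840 h = 798 kWh
Total energy = 852.728 kWh
Cost = 852.728 × £0.26 = £221.71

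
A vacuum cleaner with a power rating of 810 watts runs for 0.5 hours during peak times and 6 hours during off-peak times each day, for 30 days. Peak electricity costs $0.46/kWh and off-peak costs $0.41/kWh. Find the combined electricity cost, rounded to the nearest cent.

Peak energy = 0.81 kW × 0.5 h × 30 = 12.15 kWh
Off-peak energy = 0.81 kW × 6 h × 30 = 145.8 kWh
Cost = 12.15 × $0.46 + 145.8 × $0.41 = $5.589 + $59.778 = $65.37

$65.37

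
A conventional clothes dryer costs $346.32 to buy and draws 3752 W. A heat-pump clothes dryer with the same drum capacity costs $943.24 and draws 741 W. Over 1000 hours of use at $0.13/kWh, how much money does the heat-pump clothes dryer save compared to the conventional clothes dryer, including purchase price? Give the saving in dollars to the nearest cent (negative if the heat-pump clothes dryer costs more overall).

conventional clothes dryer: $346.32 + (3752/1000) kW × 1000 h × $0.13 = $346.32 + $487.76 = $834.08
heat-pump clothes dryer: $943.24 + (741/1000) kW × 1000 h × $0.13 = $943.24 + $96.33 = $1039.57
Saving = $834.08 − $1039.57 = −$205.49

-$205.49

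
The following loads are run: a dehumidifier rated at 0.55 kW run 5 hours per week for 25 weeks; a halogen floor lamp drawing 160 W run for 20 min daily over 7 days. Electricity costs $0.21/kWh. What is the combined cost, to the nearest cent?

dehumidifier: Runtime = 5 h/week × 25 weeks = 125 h
dehumidifier: 0.55 kW × 125 h = 68.75 kWh
halogen floor lamp: Runtime = 20 min × 7 = 140 min = 2.333333… h
halogen floor lamp: 0.16 kW × 2.333333… h = 0.373333… kWh
Total energy = 69.123333… kWh
Cost = 69.123333… × $0.21 = $14.52

$14.52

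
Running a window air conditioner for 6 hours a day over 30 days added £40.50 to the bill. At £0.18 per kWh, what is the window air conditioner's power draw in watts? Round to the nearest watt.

Energy = £40.50 ÷ £0.18/kWh = 225 kWh
Runtime = 6 h/day × 30 days = 180 h
Power = 225 kWh ÷ 180 h = 1.25 kW = 1250 W

1250 W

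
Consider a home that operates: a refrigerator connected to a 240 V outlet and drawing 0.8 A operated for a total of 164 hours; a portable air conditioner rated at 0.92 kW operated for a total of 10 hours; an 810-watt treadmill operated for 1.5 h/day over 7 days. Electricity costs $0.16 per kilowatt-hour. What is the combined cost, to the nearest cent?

refrigerator: Power = 0.8 A × 240 V = 192 W = 0.192 kW
refrigerator: 0.192 kW × 164 h = 31.488 kWh
portable air conditioner: 0.92 kW × 10 h = 9.2 kWh
treadmill: Runtime = 1.5 h/day × 7 days = 10.5 h
treadmill: 0.81 kW × 10.5 h = 8.505 kWh
Total energy = 49.193 kWh
Cost = 49.193 × $0.16 = $7.87

$7.87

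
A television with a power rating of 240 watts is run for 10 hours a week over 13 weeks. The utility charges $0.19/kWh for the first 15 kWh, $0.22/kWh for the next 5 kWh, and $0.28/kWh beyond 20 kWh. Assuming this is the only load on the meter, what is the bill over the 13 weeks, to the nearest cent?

$7.09

Runtime = 10 h/week × 13 weeks = 130 h
Energy = 0.24 kW × 130 h = 31.2 kWh
Tier 1 (0–15 kWh): 15 × $0.19 = $2.85
Tier 2 (15–20 kWh): 5 × $0.22 = $1.1
Above 20 kWh: 11.2 × $0.28 = $3.136
Bill = $7.09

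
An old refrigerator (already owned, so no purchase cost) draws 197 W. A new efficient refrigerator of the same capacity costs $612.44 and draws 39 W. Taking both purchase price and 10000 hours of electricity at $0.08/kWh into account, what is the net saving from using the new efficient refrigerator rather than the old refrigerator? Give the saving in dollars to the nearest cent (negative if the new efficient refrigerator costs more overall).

old refrigerator: $0.00 + (197/1000) kW × 10000 h × $0.08 = $0.00 + $157.6 = $157.6
new efficient refrigerator: $612.44 + (39/1000) kW × 10000 h × $0.08 = $612.44 + $31.2 = $643.64
Saving = $157.6 − $643.64 = −$486.04

-$486.04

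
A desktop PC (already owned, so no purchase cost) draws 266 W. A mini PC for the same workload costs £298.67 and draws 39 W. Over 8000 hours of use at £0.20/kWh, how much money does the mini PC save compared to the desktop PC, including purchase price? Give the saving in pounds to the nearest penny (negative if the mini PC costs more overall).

desktop PC: £0.00 + (266/1000) kW × 8000 h × £0.20 = £0.00 + £425.6 = £425.6
mini PC: £298.67 + (39/1000) kW × 8000 h × £0.20 = £298.67 + £62.4 = £361.07
Saving = £425.6 − £361.07 = £64.53

£64.53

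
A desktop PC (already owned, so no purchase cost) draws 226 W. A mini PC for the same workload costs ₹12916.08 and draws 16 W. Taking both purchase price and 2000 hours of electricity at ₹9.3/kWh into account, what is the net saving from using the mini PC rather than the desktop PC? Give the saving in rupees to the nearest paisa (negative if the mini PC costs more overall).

desktop PC: ₹0.00 + (226/1000) kW × 2000 h × ₹9.3 = ₹0.00 + ₹4203.6 = ₹4203.6
mini PC: ₹12916.08 + (16/1000) kW × 2000 h × ₹9.3 = ₹12916.08 + ₹297.6 = ₹13213.68
Saving = ₹4203.6 − ₹13213.68 = −₹9010.08

-₹9010.08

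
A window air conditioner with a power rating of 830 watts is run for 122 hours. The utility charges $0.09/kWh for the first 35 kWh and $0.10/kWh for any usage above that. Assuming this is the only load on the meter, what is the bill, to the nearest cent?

$9.78

Energy = 0.83 kW × 122 h = 101.26 kWh
Tier 1 (0–35 kWh): 35 × $0.09 = $3.15
Above 35 kWh: 66.26 × $0.10 = $6.626
Bill = $9.78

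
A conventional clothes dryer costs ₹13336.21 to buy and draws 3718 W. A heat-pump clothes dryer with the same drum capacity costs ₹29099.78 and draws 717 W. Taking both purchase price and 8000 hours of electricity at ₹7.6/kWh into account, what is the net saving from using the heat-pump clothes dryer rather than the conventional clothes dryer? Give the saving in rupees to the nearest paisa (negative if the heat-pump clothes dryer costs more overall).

₹166697.23

conventional clothes dryer: ₹13336.21 + (3718/1000) kW × 8000 h × ₹7.6 = ₹13336.21 + ₹226054.4 = ₹239390.61
heat-pump clothes dryer: ₹29099.78 + (717/1000) kW × 8000 h × ₹7.6 = ₹29099.78 + ₹43593.6 = ₹72693.38
Saving = ₹239390.61 − ₹72693.38 = ₹166697.23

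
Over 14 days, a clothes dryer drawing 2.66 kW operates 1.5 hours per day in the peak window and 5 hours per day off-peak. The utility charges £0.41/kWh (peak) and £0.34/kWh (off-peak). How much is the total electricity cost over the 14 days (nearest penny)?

£86.21

Peak energy = 2.66 kW × 1.5 h × 14 = 55.86 kWh
Off-peak energy = 2.66 kW × 5 h × 14 = 186.2 kWh
Cost = 55.86 × £0.41 + 186.2 × £0.34 = £22.9026 + £63.308 = £86.21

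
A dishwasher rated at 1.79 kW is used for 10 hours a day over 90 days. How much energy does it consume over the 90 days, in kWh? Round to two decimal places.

Runtime = 10 h/day × 90 days = 900 h
Energy = 1.79 kW × 900 h = 1611 kWh

1611.00 kWh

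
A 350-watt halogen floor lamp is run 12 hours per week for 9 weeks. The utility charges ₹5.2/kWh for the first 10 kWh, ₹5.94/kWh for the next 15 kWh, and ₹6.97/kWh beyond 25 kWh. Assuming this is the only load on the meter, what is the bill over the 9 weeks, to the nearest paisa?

₹230.32

Runtime = 12 h/week × 9 weeks = 108 h
Energy = 0.35 kW × 108 h = 37.8 kWh
Tier 1 (0–10 kWh): 10 × ₹5.2 = ₹52
Tier 2 (10–25 kWh): 15 × ₹5.94 = ₹89.1
Above 25 kWh: 12.8 × ₹6.97 = ₹89.216
Bill = ₹230.32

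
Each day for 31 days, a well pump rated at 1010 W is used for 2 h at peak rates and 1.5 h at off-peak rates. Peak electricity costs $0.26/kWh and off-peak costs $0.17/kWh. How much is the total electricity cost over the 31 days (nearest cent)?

$24.27

Peak energy = 1.01 kW × 2 h × 31 = 62.62 kWh
Off-peak energy = 1.01 kW × 1.5 h × 31 = 46.965 kWh
Cost = 62.62 × $0.26 + 46.965 × $0.17 = $16.2812 + $7.98405 = $24.27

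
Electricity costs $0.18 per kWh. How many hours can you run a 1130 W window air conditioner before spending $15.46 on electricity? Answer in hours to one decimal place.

76.0 h

Energy available = $15.46 ÷ $0.18/kWh = 85.8889 kWh
Hours = 85.8889 kWh ÷ 1.13 kW = 76.0 h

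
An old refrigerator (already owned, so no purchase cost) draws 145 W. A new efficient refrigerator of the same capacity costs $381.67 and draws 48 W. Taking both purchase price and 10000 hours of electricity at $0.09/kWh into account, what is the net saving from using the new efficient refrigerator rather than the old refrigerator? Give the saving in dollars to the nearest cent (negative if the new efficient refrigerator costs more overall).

old refrigerator: $0.00 + (145/1000) kW × 10000 h × $0.09 = $0.00 + $130.5 = $130.5
new efficient refrigerator: $381.67 + (48/1000) kW × 10000 h × $0.09 = $381.67 + $43.2 = $424.87
Saving = $130.5 − $424.87 = −$294.37

-$294.37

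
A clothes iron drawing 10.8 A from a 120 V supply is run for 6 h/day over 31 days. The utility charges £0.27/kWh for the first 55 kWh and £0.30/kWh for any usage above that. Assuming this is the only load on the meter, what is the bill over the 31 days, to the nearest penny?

Power = 10.8 A × 120 V = 1296 W = 1.296 kW
Runtime = 6 h/day × 31 days = 186 h
Energy = 1.296 kW × 186 h = 241.056 kWh
Tier 1 (0–55 kWh): 55 × £0.27 = £14.85
Above 55 kWh: 186.056 × £0.30 = £55.8168
Bill = £70.67

£70.67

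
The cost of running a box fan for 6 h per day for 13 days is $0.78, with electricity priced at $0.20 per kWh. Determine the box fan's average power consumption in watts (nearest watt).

Energy = $0.78 ÷ $0.20/kWh = 3.9 kWh
Runtime = 6 h/day × 13 days = 78 h
Power = 3.9 kWh ÷ 78 h = 0.05 kW = 50 W

50 W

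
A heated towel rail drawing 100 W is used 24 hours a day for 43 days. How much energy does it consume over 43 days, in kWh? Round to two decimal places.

Runtime = 24 h × 43 = 1032 h
Energy = 0.1 kW × 1032 h = 103.2 kWh

103.20 kWh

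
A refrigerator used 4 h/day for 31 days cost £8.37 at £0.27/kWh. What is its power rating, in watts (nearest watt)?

Energy = £8.37 ÷ £0.27/kWh = 31 kWh
Runtime = 4 h/day × 31 days = 124 h
Power = 31 kWh ÷ 124 h = 0.25 kW = 250 W

250 W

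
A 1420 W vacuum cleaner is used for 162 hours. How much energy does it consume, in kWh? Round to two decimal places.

230.04 kWh

Energy = 1.42 kW × 162 h = 230.04 kWh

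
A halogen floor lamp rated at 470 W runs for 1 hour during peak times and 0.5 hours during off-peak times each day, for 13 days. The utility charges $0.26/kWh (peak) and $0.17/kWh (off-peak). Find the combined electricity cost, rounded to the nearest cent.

Peak energy = 0.47 kW × 1 h × 13 = 6.11 kWh
Off-peak energy = 0.47 kW × 0.5 h × 13 = 3.055 kWh
Cost = 6.11 × $0.26 + 3.055 × $0.17 = $1.5886 + $0.51935 = $2.11

$2.11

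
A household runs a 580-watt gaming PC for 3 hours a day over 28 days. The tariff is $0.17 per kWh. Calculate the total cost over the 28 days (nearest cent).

$8.28

Runtime = 3 h/day × 28 days = 84 h
Energy = 0.58 kW × 84 h = 48.72 kWh
Cost = 48.72 kWh × $0.17/kWh = $8.28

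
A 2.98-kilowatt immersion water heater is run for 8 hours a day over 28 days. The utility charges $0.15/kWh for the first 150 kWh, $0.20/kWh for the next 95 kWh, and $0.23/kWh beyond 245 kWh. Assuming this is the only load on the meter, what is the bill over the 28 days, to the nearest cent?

$138.68

Runtime = 8 h/day × 28 days = 224 h
Energy = 2.98 kW × 224 h = 667.52 kWh
Tier 1 (0–150 kWh): 150 × $0.15 = $22.5
Tier 2 (150–245 kWh): 95 × $0.20 = $19
Above 245 kWh: 422.52 × $0.23 = $97.1796
Bill = $138.68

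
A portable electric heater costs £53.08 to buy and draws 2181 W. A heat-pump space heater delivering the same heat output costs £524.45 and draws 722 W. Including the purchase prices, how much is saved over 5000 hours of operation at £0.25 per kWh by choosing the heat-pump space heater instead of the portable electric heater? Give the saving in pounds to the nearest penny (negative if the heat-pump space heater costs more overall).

£1352.38

portable electric heater: £53.08 + (2181/1000) kW × 5000 h × £0.25 = £53.08 + £2726.25 = £2779.33
heat-pump space heater: £524.45 + (722/1000) kW × 5000 h × £0.25 = £524.45 + £902.5 = £1426.95
Saving = £2779.33 − £1426.95 = £1352.38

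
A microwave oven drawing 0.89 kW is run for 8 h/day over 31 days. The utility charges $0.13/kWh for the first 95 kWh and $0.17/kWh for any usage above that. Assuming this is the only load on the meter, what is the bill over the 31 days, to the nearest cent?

Runtime = 8 h/day × 31 days = 248 h
Energy = 0.89 kW × 248 h = 220.72 kWh
Tier 1 (0–95 kWh): 95 × $0.13 = $12.35
Above 95 kWh: 125.72 × $0.17 = $21.3724
Bill = $33.72

$33.72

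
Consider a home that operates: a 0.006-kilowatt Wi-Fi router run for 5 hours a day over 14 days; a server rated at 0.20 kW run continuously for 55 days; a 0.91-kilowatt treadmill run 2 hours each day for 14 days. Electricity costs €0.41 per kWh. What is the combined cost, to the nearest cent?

Wi-Fi router: Runtime = 5 h/day × 14 days = 70 h
Wi-Fi router: 0.006 kW × 70 h = 0.42 kWh
server: Runtime = 24 h × 55 = 1320 h
server: 0.2 kW × 1320 h = 264 kWh
treadmill: Runtime = 2 h/day × 14 days = 28 h
treadmill: 0.91 kW × 28 h = 25.48 kWh
Total energy = 289.9 kWh
Cost = 289.9 × €0.41 = €118.86

€118.86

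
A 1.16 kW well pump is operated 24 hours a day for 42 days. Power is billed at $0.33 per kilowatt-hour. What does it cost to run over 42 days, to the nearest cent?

Runtime = 24 h × 42 = 1008 h
Energy = 1.16 kW × 1008 h = 1169.28 kWh
Cost = 1169.28 kWh × $0.33/kWh = $385.86

$385.86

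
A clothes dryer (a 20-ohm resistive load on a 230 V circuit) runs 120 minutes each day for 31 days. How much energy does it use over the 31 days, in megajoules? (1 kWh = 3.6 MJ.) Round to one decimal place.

590.4 MJ

Power = V²/R = 230²/20 = 2645 W = 2.645 kW
Runtime = 120 min × 31 = 3720 min = 62 h
Energy = 2.645 kW × 62 h = 163.99 kWh
= 163.99 × 3.6 MJ = 590.4 MJ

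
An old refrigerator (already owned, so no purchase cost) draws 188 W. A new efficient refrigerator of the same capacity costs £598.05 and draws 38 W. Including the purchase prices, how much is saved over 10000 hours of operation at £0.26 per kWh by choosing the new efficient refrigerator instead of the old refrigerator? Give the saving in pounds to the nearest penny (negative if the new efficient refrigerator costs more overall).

-£208.05

old refrigerator: £0.00 + (188/1000) kW × 10000 h × £0.26 = £0.00 + £488.8 = £488.8
new efficient refrigerator: £598.05 + (38/1000) kW × 10000 h × £0.26 = £598.05 + £98.8 = £696.85
Saving = £488.8 − £696.85 = −£208.05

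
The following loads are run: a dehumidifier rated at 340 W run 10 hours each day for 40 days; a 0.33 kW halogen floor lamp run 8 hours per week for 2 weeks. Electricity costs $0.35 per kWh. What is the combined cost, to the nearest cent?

dehumidifier: Runtime = 10 h/day × 40 days = 400 h
dehumidifier: 0.34 kW × 400 h = 136 kWh
halogen floor lamp: Runtime = 8 h/week × 2 weeks = 16 h
halogen floor lamp: 0.33 kW × 16 h = 5.28 kWh
Total energy = 141.28 kWh
Cost = 141.28 × $0.35 = $49.45

$49.45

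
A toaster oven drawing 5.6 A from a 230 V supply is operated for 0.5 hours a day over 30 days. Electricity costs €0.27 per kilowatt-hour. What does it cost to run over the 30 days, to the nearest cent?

Power = 5.6 A × 230 V = 1288 W = 1.288 kW
Runtime = 0.5 h/day × 30 days = 15 h
Energy = 1.288 kW × 15 h = 19.32 kWh
Cost = 19.32 kWh × €0.27/kWh = €5.22

€5.22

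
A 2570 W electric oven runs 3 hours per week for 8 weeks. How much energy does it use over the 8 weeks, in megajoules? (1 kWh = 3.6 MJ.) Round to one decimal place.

222.0 MJ

Runtime = 3 h/week × 8 weeks = 24 h
Energy = 2.57 kW × 24 h = 61.68 kWh
= 61.68 × 3.6 MJ = 222.0 MJ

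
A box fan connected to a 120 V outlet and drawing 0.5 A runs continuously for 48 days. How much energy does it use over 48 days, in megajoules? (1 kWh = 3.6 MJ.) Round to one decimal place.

Power = 0.5 A × 120 V = 60 W = 0.06 kW
Runtime = 24 h × 48 = 1152 h
Energy = 0.06 kW × 1152 h = 69.12 kWh
= 69.12 × 3.6 MJ = 248.8 MJ

248.8 MJ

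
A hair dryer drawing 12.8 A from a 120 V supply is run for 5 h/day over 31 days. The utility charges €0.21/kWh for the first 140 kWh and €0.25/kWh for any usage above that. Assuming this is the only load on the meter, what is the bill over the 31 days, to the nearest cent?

Power = 12.8 A × 120 V = 1536 W = 1.536 kW
Runtime = 5 h/day × 31 days = 155 h
Energy = 1.536 kW × 155 h = 238.08 kWh
Tier 1 (0–140 kWh): 140 × €0.21 = €29.4
Above 140 kWh: 98.08 × €0.25 = €24.52
Bill = €53.92

€53.92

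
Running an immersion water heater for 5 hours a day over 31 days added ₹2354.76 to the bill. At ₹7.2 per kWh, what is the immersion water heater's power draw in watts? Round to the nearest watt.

Energy = ₹2354.76 ÷ ₹7.2/kWh = 327.05 kWh
Runtime = 5 h/day × 31 days = 155 h
Power = 327.05 kWh ÷ 155 h = 2.11 kW = 2110 W

2110 W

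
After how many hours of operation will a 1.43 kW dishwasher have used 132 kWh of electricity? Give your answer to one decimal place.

Hours = 132 kWh ÷ 1.43 kW = 92.3 h

92.3 h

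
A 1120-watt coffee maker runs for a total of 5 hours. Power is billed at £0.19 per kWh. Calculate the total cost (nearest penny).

Energy = 1.12 kW × 5 h = 5.6 kWh
Cost = 5.6 kWh × £0.19/kWh = £1.06

£1.06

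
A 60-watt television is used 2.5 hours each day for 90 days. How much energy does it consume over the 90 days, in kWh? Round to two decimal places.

13.50 kWh

Runtime = 2.5 h/day × 90 days = 225 h
Energy = 0.06 kW × 225 h = 13.5 kWh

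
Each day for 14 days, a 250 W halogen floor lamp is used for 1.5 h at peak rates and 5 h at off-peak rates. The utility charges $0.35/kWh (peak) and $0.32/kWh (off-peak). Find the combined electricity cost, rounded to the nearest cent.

Peak energy = 0.25 kW × 1.5 h × 14 = 5.25 kWh
Off-peak energy = 0.25 kW × 5 h × 14 = 17.5 kWh
Cost = 5.25 × $0.35 + 17.5 × $0.32 = $1.8375 + $5.6 = $7.44

$7.44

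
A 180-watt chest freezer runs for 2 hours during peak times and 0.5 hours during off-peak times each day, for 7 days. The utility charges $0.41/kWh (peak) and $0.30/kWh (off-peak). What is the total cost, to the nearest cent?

Peak energy = 0.18 kW × 2 h × 7 = 2.52 kWh
Off-peak energy = 0.18 kW × 0.5 h × 7 = 0.63 kWh
Cost = 2.52 × $0.41 + 0.63 × $0.30 = $1.0332 + $0.189 = $1.22

$1.22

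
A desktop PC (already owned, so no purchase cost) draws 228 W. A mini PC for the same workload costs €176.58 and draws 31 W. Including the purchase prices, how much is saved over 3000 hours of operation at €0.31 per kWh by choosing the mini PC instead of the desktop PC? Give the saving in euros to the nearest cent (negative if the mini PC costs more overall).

€6.63

desktop PC: €0.00 + (228/1000) kW × 3000 h × €0.31 = €0.00 + €212.04 = €212.04
mini PC: €176.58 + (31/1000) kW × 3000 h × €0.31 = €176.58 + €28.83 = €205.41
Saving = €212.04 − €205.41 = €6.63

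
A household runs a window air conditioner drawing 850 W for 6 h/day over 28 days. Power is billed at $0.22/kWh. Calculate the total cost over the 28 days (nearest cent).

$31.42

Runtime = 6 h/day × 28 days = 168 h
Energy = 0.85 kW × 168 h = 142.8 kWh
Cost = 142.8 kWh × $0.22/kWh = $31.42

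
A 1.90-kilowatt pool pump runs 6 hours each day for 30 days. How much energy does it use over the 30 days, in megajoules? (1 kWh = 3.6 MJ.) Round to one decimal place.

Runtime = 6 h/day × 30 days = 180 h
Energy = 1.9 kW × 180 h = 342 kWh
= 342 × 3.6 MJ = 1231.2 MJ

1231.2 MJ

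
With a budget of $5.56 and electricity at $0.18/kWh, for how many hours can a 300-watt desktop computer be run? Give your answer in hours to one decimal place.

Energy available = $5.56 ÷ $0.18/kWh = 30.8889 kWh
Hours = 30.8889 kWh ÷ 0.3 kW = 103.0 h

103.0 h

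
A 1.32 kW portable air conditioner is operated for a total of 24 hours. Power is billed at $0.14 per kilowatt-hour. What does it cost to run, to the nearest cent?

$4.44

Energy = 1.32 kW × 24 h = 31.68 kWh
Cost = 31.68 kWh × $0.14/kWh = $4.44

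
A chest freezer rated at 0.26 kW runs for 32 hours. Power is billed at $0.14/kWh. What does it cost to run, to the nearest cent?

$1.16

Energy = 0.26 kW × 32 h = 8.32 kWh
Cost = 8.32 kWh × $0.14/kWh = $1.16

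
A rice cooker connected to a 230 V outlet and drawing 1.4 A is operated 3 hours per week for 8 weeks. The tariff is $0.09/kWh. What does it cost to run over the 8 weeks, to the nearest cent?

$0.70

Power = 1.4 A × 230 V = 322 W = 0.322 kW
Runtime = 3 h/week × 8 weeks = 24 h
Energy = 0.322 kW × 24 h = 7.728 kWh
Cost = 7.728 kWh × $0.09/kWh = $0.70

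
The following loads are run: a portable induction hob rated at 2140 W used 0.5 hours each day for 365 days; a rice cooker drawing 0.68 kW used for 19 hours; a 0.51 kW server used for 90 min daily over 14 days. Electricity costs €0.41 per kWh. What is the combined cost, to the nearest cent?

portable induction hob: Runtime = 0.5 h/day × 365 days = 182.5 h
portable induction hob: 2.14 kW × 182.5 h = 390.55 kWh
rice cooker: 0.68 kW × 19 h = 12.92 kWh
server: Runtime = 90 min × 14 = 1260 min = 21 h
server: 0.51 kW × 21 h = 10.71 kWh
Total energy = 414.18 kWh
Cost = 414.18 × €0.41 = €169.81

€169.81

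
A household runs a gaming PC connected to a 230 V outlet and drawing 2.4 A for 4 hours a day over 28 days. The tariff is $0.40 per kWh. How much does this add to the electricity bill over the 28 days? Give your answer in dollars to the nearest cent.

$24.73

Power = 2.4 A × 230 V = 552 W = 0.552 kW
Runtime = 4 h/day × 28 days = 112 h
Energy = 0.552 kW × 112 h = 61.824 kWh
Cost = 61.824 kWh × $0.40/kWh = $24.73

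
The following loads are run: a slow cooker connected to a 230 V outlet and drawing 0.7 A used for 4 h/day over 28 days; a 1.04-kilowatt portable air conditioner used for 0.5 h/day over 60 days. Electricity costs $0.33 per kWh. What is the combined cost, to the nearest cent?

slow cooker: Power = 0.7 A × 230 V = 161 W = 0.161 kW
slow cooker: Runtime = 4 h/day × 28 days = 112 h
slow cooker: 0.161 kW × 112 h = 18.032 kWh
portable air conditioner: Runtime = 0.5 h/day × 60 days = 30 h
portable air conditioner: 1.04 kW × 30 h = 31.2 kWh
Total energy = 49.232 kWh
Cost = 49.232 × $0.33 = $16.25

$16.25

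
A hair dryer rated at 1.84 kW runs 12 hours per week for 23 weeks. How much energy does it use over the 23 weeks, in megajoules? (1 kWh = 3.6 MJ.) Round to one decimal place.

1828.2 MJ

Runtime = 12 h/week × 23 weeks = 276 h
Energy = 1.84 kW × 276 h = 507.84 kWh
= 507.84 × 3.6 MJ = 1828.2 MJ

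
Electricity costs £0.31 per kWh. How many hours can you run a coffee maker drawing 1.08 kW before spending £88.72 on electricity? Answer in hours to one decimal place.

265.0 h

Energy available = £88.72 ÷ £0.31/kWh = 286.1935 kWh
Hours = 286.1935 kWh ÷ 1.08 kW = 265.0 h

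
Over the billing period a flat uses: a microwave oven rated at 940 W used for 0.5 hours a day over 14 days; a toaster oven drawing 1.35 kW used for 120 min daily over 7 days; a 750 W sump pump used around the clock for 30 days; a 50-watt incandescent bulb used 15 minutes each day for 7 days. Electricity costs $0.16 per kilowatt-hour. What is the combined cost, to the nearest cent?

microwave oven: Runtime = 0.5 h/day × 14 days = 7 h
microwave oven: 0.94 kW × 7 h = 6.58 kWh
toaster oven: Runtime = 120 min × 7 = 840 min = 14 h
toaster oven: 1.35 kW × 14 h = 18.9 kWh
sump pump: Runtime = 24 h × 30 = 720 h
sump pump: 0.75 kW × 720 h = 540 kWh
incandescent bulb: Runtime = 15 min × 7 = 105 min = 1.75 h
incandescent bulb: 0.05 kW × 1.75 h = 0.0875 kWh
Total energy = 565.5675 kWh
Cost = 565.5675 × $0.16 = $90.49

$90.49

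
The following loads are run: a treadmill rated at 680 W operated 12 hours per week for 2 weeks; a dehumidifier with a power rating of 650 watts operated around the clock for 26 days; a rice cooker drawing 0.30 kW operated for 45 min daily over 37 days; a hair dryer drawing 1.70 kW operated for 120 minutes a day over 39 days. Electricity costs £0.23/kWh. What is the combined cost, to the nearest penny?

£129.45

treadmill: Runtime = 12 h/week × 2 weeks = 24 h
treadmill: 0.68 kW × 24 h = 16.32 kWh
dehumidifier: Runtime = 24 h × 26 = 624 h
dehumidifier: 0.65 kW × 624 h = 405.6 kWh
rice cooker: Runtime = 45 min × 37 = 1665 min = 27.75 h
rice cooker: 0.3 kW × 27.75 h = 8.325 kWh
hair dryer: Runtime = 120 min × 39 = 4680 min = 78 h
hair dryer: 1.7 kW × 78 h = 132.6 kWh
Total energy = 562.845 kWh
Cost = 562.845 × £0.23 = £129.45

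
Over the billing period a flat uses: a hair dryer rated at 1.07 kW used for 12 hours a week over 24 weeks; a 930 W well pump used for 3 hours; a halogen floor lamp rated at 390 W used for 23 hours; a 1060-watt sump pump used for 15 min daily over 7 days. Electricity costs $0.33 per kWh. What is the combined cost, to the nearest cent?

hair dryer: Runtime = 12 h/week × 24 weeks = 288 h
hair dryer: 1.07 kW × 288 h = 308.16 kWh
well pump: 0.93 kW × 3 h = 2.79 kWh
halogen floor lamp: 0.39 kW × 23 h = 8.97 kWh
sump pump: Runtime = 15 min × 7 = 105 min = 1.75 h
sump pump: 1.06 kW × 1.75 h = 1.855 kWh
Total energy = 321.775 kWh
Cost = 321.775 × $0.33 = $106.19

$106.19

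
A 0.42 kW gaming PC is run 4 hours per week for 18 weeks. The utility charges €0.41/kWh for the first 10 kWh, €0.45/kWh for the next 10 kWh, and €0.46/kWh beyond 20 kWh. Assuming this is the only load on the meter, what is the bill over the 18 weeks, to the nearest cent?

€13.31

Runtime = 4 h/week × 18 weeks = 72 h
Energy = 0.42 kW × 72 h = 30.24 kWh
Tier 1 (0–10 kWh): 10 × €0.41 = €4.1
Tier 2 (10–20 kWh): 10 × €0.45 = €4.5
Above 20 kWh: 10.24 × €0.46 = €4.7104
Bill = €13.31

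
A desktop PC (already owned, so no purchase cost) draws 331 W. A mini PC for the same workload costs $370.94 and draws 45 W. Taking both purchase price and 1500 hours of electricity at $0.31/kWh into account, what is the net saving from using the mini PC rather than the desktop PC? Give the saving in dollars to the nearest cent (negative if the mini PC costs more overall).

-$237.95

desktop PC: $0.00 + (331/1000) kW × 1500 h × $0.31 = $0.00 + $153.915 = $153.915
mini PC: $370.94 + (45/1000) kW × 1500 h × $0.31 = $370.94 + $20.925 = $391.865
Saving = $153.915 − $391.865 = −$237.95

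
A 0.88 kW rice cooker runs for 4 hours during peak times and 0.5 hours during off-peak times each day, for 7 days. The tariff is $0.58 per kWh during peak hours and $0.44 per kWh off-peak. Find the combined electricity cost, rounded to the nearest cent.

$15.65

Peak energy = 0.88 kW × 4 h × 7 = 24.64 kWh
Off-peak energy = 0.88 kW × 0.5 h × 7 = 3.08 kWh
Cost = 24.64 × $0.58 + 3.08 × $0.44 = $14.2912 + $1.3552 = $15.65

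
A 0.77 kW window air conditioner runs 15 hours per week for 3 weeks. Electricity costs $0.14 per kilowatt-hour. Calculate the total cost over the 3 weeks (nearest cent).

$4.85

Runtime = 15 h/week × 3 weeks = 45 h
Energy = 0.77 kW × 45 h = 34.65 kWh
Cost = 34.65 kWh × $0.14/kWh = $4.85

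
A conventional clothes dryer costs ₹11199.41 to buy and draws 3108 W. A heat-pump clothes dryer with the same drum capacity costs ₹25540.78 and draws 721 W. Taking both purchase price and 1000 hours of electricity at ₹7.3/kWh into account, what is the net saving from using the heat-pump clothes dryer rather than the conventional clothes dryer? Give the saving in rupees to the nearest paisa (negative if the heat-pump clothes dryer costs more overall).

conventional clothes dryer: ₹11199.41 + (3108/1000) kW × 1000 h × ₹7.3 = ₹11199.41 + ₹22688.4 = ₹33887.81
heat-pump clothes dryer: ₹25540.78 + (721/1000) kW × 1000 h × ₹7.3 = ₹25540.78 + ₹5263.3 = ₹30804.08
Saving = ₹33887.81 − ₹30804.08 = ₹3083.73

₹3083.73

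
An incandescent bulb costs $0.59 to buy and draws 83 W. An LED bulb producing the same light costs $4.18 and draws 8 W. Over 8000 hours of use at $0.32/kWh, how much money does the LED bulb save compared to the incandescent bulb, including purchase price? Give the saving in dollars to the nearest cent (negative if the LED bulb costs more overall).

incandescent bulb: $0.59 + (83/1000) kW × 8000 h × $0.32 = $0.59 + $212.48 = $213.07
LED bulb: $4.18 + (8/1000) kW × 8000 h × $0.32 = $4.18 + $20.48 = $24.66
Saving = $213.07 − $24.66 = $188.41

$188.41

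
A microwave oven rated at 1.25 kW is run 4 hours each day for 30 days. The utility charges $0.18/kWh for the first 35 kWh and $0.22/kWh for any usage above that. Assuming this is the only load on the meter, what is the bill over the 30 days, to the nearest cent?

Runtime = 4 h/day × 30 days = 120 h
Energy = 1.25 kW × 120 h = 150 kWh
Tier 1 (0–35 kWh): 35 × $0.18 = $6.3
Above 35 kWh: 115 × $0.22 = $25.3
Bill = $31.60

$31.60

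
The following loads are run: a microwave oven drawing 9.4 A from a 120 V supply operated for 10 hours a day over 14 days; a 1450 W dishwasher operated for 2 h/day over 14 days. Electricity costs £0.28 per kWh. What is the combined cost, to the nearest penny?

microwave oven: Power = 9.4 A × 120 V = 1128 W = 1.128 kW
microwave oven: Runtime = 10 h/day × 14 days = 140 h
microwave oven: 1.128 kW × 140 h = 157.92 kWh
dishwasher: Runtime = 2 h/day × 14 days = 28 h
dishwasher: 1.45 kW × 28 h = 40.6 kWh
Total energy = 198.52 kWh
Cost = 198.52 × £0.28 = £55.59

£55.59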